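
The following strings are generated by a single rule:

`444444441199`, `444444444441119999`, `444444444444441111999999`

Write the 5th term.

444444444444444444441111119999999999

Term n consists of 3n+2 4's, followed by n 1's, followed by 2n-2 9's, where the shown terms are n = 2, 3, 4.
Setting n = 6 gives 20, 6, 10 characters in each block.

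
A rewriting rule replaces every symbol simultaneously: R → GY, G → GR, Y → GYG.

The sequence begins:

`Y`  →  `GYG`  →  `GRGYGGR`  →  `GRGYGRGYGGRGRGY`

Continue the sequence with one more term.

φ(GRGYGRGYGGRGRGY) expands symbol-by-symbol to GR GY GR GYG GR GY GR GYG GR GR GY GR GY GR GYG; joining the 15 pieces gives the next term.

GRGYGRGYGGRGYGRGYGGRGRGYGRGYGRGYG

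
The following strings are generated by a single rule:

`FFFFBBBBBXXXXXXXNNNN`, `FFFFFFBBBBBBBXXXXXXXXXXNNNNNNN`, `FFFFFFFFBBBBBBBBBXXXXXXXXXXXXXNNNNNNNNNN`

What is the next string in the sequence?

FFFFFFFFFFBBBBBBBBBBBXXXXXXXXXXXXXXXXNNNNNNNNNNNNN

The n-th term is 2n F's then 2n+1 B's then 3n+1 X's then 3n-2 N's, where the shown terms are n = 2, 3, 4.
For the next term, n = 5, so the run lengths are 10, 11, 16, 13.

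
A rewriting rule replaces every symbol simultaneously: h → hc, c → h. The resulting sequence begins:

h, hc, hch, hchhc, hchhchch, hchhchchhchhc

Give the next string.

φ(hchhchchhchhc) expands symbol-by-symbol to hc h hc hc h hc h hc hc h hc hc h; joining the 13 pieces gives the next term.

hchhchchhchhchchhchch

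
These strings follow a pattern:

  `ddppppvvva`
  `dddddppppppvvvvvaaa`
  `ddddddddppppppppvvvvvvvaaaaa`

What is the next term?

Term n consists of 3n-1 d's, followed by 2n+2 p's, followed by 2n+1 v's, followed by 2n-1 a's (n = 1, 2, …).
At n = 4 the blocks have lengths 11, 10, 9, 7.

dddddddddddppppppppppvvvvvvvvvaaaaaaa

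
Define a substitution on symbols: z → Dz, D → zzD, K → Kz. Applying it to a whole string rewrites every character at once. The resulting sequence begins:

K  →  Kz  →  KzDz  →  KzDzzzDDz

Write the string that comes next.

Rewriting each symbol of KzDzzzDDz: K→Kz, z→Dz, D→zzD, z→Dz, z→Dz, z→Dz, D→zzD, D→zzD, z→Dz, which concatenates to Kz Dz zzD Dz Dz Dz zzD zzD Dz.

KzDzzzDDzDzDzzzDzzDDz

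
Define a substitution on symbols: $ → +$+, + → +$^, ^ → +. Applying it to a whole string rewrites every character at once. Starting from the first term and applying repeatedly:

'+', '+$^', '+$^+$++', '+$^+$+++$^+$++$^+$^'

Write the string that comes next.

+$^+$+++$^+$++$^+$^+$^+$+++$^+$++$^+$^+$+++$^+$++

φ(+$^+$+++$^+$++$^+$^) expands symbol-by-symbol to +$^ +$+ + +$^ +$+ +$^ +$^ +$^ +$+ + +$^ +$+ +$^ +$^ +$+ + +$^ +$+ +; joining the 19 pieces gives the next term.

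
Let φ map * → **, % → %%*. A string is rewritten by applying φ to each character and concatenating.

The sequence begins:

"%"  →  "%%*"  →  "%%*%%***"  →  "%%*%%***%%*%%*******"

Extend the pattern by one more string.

φ(%%*%%***%%*%%*******) expands symbol-by-symbol to %%* %%* ** %%* %%* ** ** ** %%* %%* ** %%* %%* ** ** ** ** ** ** **; joining the 20 pieces gives the next term.

%%*%%***%%*%%*******%%*%%***%%*%%***************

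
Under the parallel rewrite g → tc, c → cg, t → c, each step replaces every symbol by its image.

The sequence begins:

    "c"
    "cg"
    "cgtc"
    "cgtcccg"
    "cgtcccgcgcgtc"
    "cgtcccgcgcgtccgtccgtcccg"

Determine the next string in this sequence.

Rewriting the 24 symbols of cgtcccgcgcgtccgtccgtcccg one by one yields cg tc c cg cg cg tc cg tc cg tc c cg cg tc c cg cg tc c cg cg cg tc; concatenated:

cgtcccgcgcgtccgtccgtcccgcgtcccgcgtcccgcgcgtc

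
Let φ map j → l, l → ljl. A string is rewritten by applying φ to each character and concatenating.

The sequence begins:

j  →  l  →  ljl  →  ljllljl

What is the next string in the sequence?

ljllljlljlljllljl

Apply φ to ljllljl symbol by symbol: l→ljl, j→l, l→ljl, l→ljl, l→ljl, j→l, l→ljl; joined: ljl l ljl ljl ljl l ljl.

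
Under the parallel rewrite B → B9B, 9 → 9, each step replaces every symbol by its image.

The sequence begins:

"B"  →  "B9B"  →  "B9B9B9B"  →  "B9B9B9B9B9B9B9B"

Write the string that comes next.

φ(B9B9B9B9B9B9B9B) expands symbol-by-symbol to B9B 9 B9B 9 B9B 9 B9B 9 B9B 9 B9B 9 B9B 9 B9B; joining the 15 pieces gives the next term.

B9B9B9B9B9B9B9B9B9B9B9B9B9B9B9B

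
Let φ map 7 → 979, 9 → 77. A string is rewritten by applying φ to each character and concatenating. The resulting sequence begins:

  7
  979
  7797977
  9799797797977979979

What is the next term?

Rewriting the 19 symbols of 9799797797977979979 one by one yields 77 979 77 77 979 77 979 979 77 979 77 979 979 77 979 77 77 979 77; concatenated:

77979777797977979979779797797997977979777797977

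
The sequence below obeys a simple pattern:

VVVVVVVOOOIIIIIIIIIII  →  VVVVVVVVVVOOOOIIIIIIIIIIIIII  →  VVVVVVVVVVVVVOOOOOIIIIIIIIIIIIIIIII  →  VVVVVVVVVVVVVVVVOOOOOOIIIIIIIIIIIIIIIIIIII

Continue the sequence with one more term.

VVVVVVVVVVVVVVVVVVVOOOOOOOIIIIIIIIIIIIIIIIIIIIIII

Reading off run lengths: V runs 7, 10, 13, 16; O runs 3, 4, 5, 6; I runs 11, 14, 17, 20 — each is linear in n, where the shown terms are n = 3, 4, 5, 6.
For the next term, n = 7, so the run lengths are 19, 7, 23.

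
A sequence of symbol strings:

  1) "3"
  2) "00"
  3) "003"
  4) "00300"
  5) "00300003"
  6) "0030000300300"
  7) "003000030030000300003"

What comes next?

This is a Fibonacci-style word recurrence s(k) = s(k−1)·s(k−2): e.g. 00·3 = 003.
Continuing: 003000030030000300003 · 0030000300300 gives term 8.

0030000300300003000030030000300300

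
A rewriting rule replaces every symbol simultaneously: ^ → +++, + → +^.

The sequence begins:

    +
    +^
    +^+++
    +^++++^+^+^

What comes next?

+^++++^+^+^+^++++^++++^+++

Apply φ to +^++++^+^+^ symbol by symbol: +→+^, ^→+++, +→+^, +→+^, +→+^, +→+^, ^→+++, +→+^, ^→+++, +→+^, ^→+++; joined: +^ +++ +^ +^ +^ +^ +++ +^ +++ +^ +++.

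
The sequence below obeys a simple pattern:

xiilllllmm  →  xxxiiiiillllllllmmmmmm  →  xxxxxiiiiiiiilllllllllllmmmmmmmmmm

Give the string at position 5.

Reading off run lengths: x runs 1, 3, 5; i runs 2, 5, 8; l runs 5, 8, 11; m runs 2, 6, 10 — each is linear in n (n = 1, 2, …).
Setting n = 5 gives 9, 14, 17, 18 characters in each block.

xxxxxxxxxiiiiiiiiiiiiiilllllllllllllllllmmmmmmmmmmmmmmmmmm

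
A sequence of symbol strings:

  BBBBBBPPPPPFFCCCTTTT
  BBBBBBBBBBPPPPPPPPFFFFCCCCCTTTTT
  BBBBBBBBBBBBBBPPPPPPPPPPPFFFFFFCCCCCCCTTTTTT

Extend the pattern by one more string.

BBBBBBBBBBBBBBBBBBPPPPPPPPPPPPPPFFFFFFFFCCCCCCCCCTTTTTTT

Reading off run lengths: B runs 6, 10, 14; P runs 5, 8, 11; F runs 2, 4, 6; C runs 3, 5, 7; T runs 4, 5, 6 — each is linear in n, where the shown terms are n = 2, 3, 4.
At n = 5 the blocks have lengths 18, 14, 8, 9, 7.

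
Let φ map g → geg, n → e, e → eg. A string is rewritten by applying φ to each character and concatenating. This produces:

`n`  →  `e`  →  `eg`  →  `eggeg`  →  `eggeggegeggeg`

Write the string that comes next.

eggeggegeggeggegeggegeggeggegeggeg

φ(eggeggegeggeg) expands symbol-by-symbol to eg geg geg eg geg geg eg geg eg geg geg eg geg; joining the 13 pieces gives the next term.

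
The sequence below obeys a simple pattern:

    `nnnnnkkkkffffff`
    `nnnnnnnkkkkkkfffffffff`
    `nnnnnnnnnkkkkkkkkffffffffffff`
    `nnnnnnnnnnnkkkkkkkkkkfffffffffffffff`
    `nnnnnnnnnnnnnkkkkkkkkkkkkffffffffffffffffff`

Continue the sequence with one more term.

nnnnnnnnnnnnnnnkkkkkkkkkkkkkkfffffffffffffffffffff

Reading off run lengths: n runs 5, 7, 9, 11, 13; k runs 4, 6, 8, 10, 12; f runs 6, 9, 12, 15, 18 — each is linear in n, where the shown terms are n = 2, 3, 4, 5, 6.
For the next term, n = 7, so the run lengths are 15, 14, 21.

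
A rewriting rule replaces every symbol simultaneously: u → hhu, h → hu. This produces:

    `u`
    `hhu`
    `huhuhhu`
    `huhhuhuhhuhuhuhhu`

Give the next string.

huhhuhuhuhhuhuhhuhuhuhhuhuhhuhuhhuhuhuhhu

Replace each of the 17 characters of huhhuhuhhuhuhuhhu in place — hu hhu hu hu hhu hu hhu hu hu hhu hu hhu hu hhu hu hu hhu — and concatenate.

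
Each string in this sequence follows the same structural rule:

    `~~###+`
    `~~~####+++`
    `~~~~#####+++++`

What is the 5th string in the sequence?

~~~~~~#######+++++++++

Term n consists of n+1 ~'s, followed by n+2 #'s, followed by 2n-1 +'s (n = 1, 2, …).
At n = 5 the blocks have lengths 6, 7, 9.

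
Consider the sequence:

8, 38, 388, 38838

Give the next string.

38838388

This is a Fibonacci-style word recurrence s(k) = s(k−1)·s(k−2): e.g. 38·8 = 388.
Continuing: 38838 · 388 gives term 5.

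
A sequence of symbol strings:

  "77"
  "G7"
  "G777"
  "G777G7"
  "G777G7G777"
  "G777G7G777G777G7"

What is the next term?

G777G7G777G777G7G777G7G777

From term 3 onward, concatenate the last term with the second-to-last: G7·77 = G777, G777·G7 = G777G7, …
So term 7 is G777G7G777G777G7·G777G7G777.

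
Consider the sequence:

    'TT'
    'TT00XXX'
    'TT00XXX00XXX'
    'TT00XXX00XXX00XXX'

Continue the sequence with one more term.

Each term is the previous one with 00XXX appended.
So the next term is TT00XXX00XXX00XXX·00XXX.

TT00XXX00XXX00XXX00XXX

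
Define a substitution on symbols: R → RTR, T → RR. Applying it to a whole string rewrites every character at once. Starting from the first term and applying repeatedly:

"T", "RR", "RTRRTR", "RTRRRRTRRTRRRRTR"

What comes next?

RTRRRRTRRTRRTRRTRRRRTRRTRRRRTRRTRRTRRTRRRRTR

Replace each of the 16 characters of RTRRRRTRRTRRRRTR in place — RTR RR RTR RTR RTR RTR RR RTR RTR RR RTR RTR RTR RTR RR RTR — and concatenate.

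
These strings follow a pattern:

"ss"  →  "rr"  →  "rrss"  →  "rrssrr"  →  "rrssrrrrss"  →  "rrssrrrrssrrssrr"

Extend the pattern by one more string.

This is a Fibonacci-style word recurrence s(k) = s(k−1)·s(k−2): e.g. rr·ss = rrss.
So term 7 is rrssrrrrssrrssrr·rrssrrrrss.

rrssrrrrssrrssrrrrssrrrrss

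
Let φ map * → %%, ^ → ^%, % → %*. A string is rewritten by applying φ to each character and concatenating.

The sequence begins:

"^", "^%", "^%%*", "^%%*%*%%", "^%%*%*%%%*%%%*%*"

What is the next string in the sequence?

φ(^%%*%*%%%*%%%*%*) expands symbol-by-symbol to ^% %* %* %% %* %% %* %* %* %% %* %* %* %% %* %%; joining the 16 pieces gives the next term.

^%%*%*%%%*%%%*%*%*%%%*%*%*%%%*%%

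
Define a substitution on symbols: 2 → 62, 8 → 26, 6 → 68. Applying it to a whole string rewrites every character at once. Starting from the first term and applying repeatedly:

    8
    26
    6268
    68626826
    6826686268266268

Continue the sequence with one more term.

Rewriting the 16 symbols of 6826686268266268 one by one yields 68 26 62 68 68 26 68 62 68 26 62 68 68 62 68 26; concatenated:

68266268682668626826626868626826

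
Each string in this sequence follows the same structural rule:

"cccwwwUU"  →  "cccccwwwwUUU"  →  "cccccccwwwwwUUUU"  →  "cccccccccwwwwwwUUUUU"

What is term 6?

cccccccccccccwwwwwwwwUUUUUUU

Reading off run lengths: c runs 3, 5, 7, 9; w runs 3, 4, 5, 6; U runs 2, 3, 4, 5 — each is linear in n (n = 1, 2, …).
At n = 6 the blocks have lengths 13, 8, 7.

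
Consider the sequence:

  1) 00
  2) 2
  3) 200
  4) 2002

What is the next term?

From term 3 onward, concatenate the last term with the second-to-last: 2·00 = 200, 200·2 = 2002, …
Continuing: 2002 · 200 gives term 5.

2002200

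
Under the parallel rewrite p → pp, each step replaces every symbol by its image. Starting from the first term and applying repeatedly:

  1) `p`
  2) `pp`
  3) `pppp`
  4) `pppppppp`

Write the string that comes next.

Expanding pppppppp: p→pp, p→pp, p→pp, p→pp, p→pp, p→pp, p→pp, p→pp. Concatenated: pp pp pp pp pp pp pp pp.

pppppppppppppppp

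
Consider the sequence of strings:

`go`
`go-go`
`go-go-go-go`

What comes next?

s(k+1) = s(k)·-·s(k) — each term doubles the last with '-' between the halves.
One more doubling of go-go-go-go gives the answer.

go-go-go-go-go-go-go-go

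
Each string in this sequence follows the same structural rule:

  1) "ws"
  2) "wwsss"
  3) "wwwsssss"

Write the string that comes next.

Term n consists of n w's, followed by 2n-1 s's (n = 1, 2, …).
At n = 4 the blocks have lengths 4, 7.

wwwwsssssss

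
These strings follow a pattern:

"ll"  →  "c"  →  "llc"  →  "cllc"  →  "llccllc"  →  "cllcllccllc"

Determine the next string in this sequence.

llccllccllcllccllc

Each term (from the third on) is the two preceding terms concatenated in order: term 3 = ll·c = llc.
The next term joins llccllc and cllcllccllc.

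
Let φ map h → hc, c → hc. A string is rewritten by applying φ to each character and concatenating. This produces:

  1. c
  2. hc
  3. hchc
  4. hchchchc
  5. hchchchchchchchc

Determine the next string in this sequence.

Rewriting the 16 symbols of hchchchchchchchc one by one yields hc hc hc hc hc hc hc hc hc hc hc hc hc hc hc hc; concatenated:

hchchchchchchchchchchchchchchchc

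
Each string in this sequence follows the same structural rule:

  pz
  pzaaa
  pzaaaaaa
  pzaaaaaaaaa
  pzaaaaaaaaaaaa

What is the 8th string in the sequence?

Each term is the previous one with aaa appended.
From pzaaaaaaaaaaaa, 3 further steps: pzaaaaaaaaaaaa → pzaaaaaaaaaaaaaaa → pzaaaaaaaaaaaaaaaaaa → (answer).

pzaaaaaaaaaaaaaaaaaaaaa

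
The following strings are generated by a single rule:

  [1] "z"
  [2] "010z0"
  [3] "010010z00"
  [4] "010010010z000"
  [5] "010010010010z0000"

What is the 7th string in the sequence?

010010010010010010z000000

s(k+1) = 010·s(k)·0, so each term gains 010 as a prefix and 0 as a suffix.
From 010010010010z0000, 2 further steps: 010010010010z0000 → 010010010010010z00000 → (answer).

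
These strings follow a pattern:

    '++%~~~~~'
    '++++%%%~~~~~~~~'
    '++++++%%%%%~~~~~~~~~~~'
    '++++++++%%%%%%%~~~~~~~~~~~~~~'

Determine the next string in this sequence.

++++++++++%%%%%%%%%~~~~~~~~~~~~~~~~~

The n-th term is 2n +'s then 2n-1 %'s then 3n+2 ~'s (n = 1, 2, …).
For the next term, n = 5, so the run lengths are 10, 9, 17.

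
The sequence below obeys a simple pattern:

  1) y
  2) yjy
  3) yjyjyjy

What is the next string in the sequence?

s(k+1) = s(k)·j·s(k) — each term doubles the last with 'j' between the halves.
So the next term is two copies of yjyjyjy with 'j' between the halves.

yjyjyjyjyjyjyjy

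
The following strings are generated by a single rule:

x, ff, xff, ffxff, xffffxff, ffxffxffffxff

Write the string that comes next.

xffffxffffxffxffffxff

Each term (from the third on) is the two preceding terms concatenated in order: term 3 = x·ff = xff.
Continuing: xffffxff · ffxffxffffxff gives term 7.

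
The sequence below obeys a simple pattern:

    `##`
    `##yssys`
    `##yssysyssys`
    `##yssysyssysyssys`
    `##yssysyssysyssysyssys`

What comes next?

Each term is the previous one with yssys appended.
Applying this once more to ##yssysyssysyssysyssys:

##yssysyssysyssysyssysyssys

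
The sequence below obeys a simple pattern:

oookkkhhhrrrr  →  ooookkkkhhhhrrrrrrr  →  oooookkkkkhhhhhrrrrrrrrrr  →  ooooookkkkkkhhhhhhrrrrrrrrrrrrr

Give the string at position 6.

ooooooookkkkkkkkhhhhhhhhrrrrrrrrrrrrrrrrrrr

Reading off run lengths: o runs 3, 4, 5, 6; k runs 3, 4, 5, 6; h runs 3, 4, 5, 6; r runs 4, 7, 10, 13 — each is linear in n (n = 1, 2, …).
At n = 6 the blocks have lengths 8, 8, 8, 19.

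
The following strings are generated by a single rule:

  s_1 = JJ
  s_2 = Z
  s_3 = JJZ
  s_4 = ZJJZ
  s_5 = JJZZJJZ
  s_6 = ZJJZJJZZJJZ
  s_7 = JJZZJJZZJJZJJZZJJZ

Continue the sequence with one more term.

ZJJZJJZZJJZJJZZJJZZJJZJJZZJJZ

This is a Fibonacci-style word recurrence s(k) = s(k−2)·s(k−1): e.g. JJ·Z = JJZ.
Continuing: ZJJZJJZZJJZ · JJZZJJZZJJZJJZZJJZ gives term 8.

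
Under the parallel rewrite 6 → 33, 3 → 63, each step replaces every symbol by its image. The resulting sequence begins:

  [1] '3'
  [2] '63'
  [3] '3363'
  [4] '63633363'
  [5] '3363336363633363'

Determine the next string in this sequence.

Rewriting the 16 symbols of 3363336363633363 one by one yields 63 63 33 63 63 63 33 63 33 63 33 63 63 63 33 63; concatenated:

63633363636333633363336363633363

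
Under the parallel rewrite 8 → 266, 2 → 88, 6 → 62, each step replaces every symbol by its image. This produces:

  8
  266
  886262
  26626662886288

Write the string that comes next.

88626288626262882662666288266266

Replace each of the 14 characters of 26626662886288 in place — 88 62 62 88 62 62 62 88 266 266 62 88 266 266 — and concatenate.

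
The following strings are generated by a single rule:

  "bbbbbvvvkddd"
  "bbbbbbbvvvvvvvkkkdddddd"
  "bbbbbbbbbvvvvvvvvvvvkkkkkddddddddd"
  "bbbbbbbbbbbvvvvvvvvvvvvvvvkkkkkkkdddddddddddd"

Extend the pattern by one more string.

The n-th term is 2n+3 b's then 4n-1 v's then 2n-1 k's then 3n d's (n = 1, 2, …).
For the next term, n = 5, so the run lengths are 13, 19, 9, 15.

bbbbbbbbbbbbbvvvvvvvvvvvvvvvvvvvkkkkkkkkkddddddddddddddd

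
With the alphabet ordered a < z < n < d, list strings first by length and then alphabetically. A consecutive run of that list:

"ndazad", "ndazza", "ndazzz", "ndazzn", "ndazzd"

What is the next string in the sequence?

Find the rightmost character of ndazzd below d, bump it to the next letter, and reset everything to its right to a.

ndazna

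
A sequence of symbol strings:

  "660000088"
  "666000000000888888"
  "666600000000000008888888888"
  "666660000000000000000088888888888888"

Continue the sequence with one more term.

Term n consists of n+1 6's, followed by 4n+1 0's, followed by 4n-2 8's (n = 1, 2, …).
At n = 5 the blocks have lengths 6, 21, 18.

666666000000000000000000000888888888888888888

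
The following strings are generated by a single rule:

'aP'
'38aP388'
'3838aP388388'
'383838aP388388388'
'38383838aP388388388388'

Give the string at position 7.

s(k+1) = 38·s(k)·388, so each term gains 38 as a prefix and 388 as a suffix.
From 38383838aP388388388388, 2 further steps: 38383838aP388388388388 → 3838383838aP388388388388388 → (answer).

383838383838aP388388388388388388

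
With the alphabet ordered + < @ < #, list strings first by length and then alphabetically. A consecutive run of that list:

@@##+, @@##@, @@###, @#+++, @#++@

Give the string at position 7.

Stepping forward 2 times from @#++@: @#++@ → @#++#, then the target.

@#+@+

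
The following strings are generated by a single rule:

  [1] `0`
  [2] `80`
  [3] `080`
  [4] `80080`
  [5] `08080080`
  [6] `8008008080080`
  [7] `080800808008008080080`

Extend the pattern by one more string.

Each term (from the third on) is the two preceding terms concatenated in order: term 3 = 0·80 = 080.
So term 8 is 8008008080080·080800808008008080080.

8008008080080080800808008008080080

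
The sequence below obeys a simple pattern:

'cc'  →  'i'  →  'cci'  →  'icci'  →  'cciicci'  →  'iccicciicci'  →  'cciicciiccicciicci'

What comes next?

iccicciiccicciicciiccicciicci

Each term (from the third on) is the two preceding terms concatenated in order: term 3 = cc·i = cci.
The next term joins iccicciicci and cciicciiccicciicci.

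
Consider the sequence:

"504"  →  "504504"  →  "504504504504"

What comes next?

Every step duplicates the string.
Doubling 504504504504:

504504504504504504504504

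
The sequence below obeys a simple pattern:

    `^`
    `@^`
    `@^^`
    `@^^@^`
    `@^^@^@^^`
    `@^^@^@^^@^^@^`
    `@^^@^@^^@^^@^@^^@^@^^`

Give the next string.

This is a Fibonacci-style word recurrence s(k) = s(k−1)·s(k−2): e.g. @^·^ = @^^.
Continuing: @^^@^@^^@^^@^@^^@^@^^ · @^^@^@^^@^^@^ gives term 8.

@^^@^@^^@^^@^@^^@^@^^@^^@^@^^@^^@^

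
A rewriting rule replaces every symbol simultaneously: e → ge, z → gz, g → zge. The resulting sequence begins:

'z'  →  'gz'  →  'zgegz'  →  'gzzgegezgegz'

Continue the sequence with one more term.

zgegzgzzgegezgegegzzgegezgegz

Expanding gzzgegezgegz: g→zge, z→gz, z→gz, g→zge, e→ge, g→zge, e→ge, z→gz, g→zge, e→ge, g→zge, z→gz. Concatenated: zge gz gz zge ge zge ge gz zge ge zge gz.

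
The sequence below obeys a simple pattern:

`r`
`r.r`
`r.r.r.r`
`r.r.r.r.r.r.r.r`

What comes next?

Every step duplicates the string with '.' between the halves.
So the next term is two copies of r.r.r.r.r.r.r.r with '.' between the halves.

r.r.r.r.r.r.r.r.r.r.r.r.r.r.r.r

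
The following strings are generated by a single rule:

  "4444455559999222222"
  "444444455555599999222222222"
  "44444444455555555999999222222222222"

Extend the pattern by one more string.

4444444444455555555559999999222222222222222

Reading off run lengths: 4 runs 5, 7, 9; 5 runs 4, 6, 8; 9 runs 4, 5, 6; 2 runs 6, 9, 12 — each is linear in n (n = 1, 2, …).
For the next term, n = 4, so the run lengths are 11, 10, 7, 15.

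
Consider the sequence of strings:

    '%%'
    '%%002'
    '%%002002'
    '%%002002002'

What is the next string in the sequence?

%%002002002002

The strings grow by a fixed suffix 002 each time.
One more step from %%002002002 gives the answer.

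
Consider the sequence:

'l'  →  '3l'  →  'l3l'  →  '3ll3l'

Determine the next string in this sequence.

From term 3 onward, concatenate the second-to-last term with the last: l·3l = l3l, 3l·l3l = 3ll3l, …
The next term joins l3l and 3ll3l.

l3l3ll3l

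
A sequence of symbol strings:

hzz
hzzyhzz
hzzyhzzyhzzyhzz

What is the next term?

Every step duplicates the string with 'y' between the halves.
Doubling hzzyhzzyhzzyhzz with 'y' between the halves:

hzzyhzzyhzzyhzzyhzzyhzzyhzzyhzz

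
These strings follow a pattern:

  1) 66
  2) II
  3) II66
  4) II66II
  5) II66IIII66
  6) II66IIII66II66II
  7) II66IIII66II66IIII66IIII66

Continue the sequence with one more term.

This is a Fibonacci-style word recurrence s(k) = s(k−1)·s(k−2): e.g. II·66 = II66.
So term 8 is II66IIII66II66IIII66IIII66·II66IIII66II66II.

II66IIII66II66IIII66IIII66II66IIII66II66II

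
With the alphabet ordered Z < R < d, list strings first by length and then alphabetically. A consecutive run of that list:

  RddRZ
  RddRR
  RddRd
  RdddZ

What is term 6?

Advancing 2 positions from RdddZ through RdddZ → RdddR reaches term 6.

Rdddd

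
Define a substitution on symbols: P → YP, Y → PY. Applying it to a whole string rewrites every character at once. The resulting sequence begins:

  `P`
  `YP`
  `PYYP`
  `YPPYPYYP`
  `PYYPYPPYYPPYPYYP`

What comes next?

Replace each of the 16 characters of PYYPYPPYYPPYPYYP in place — YP PY PY YP PY YP YP PY PY YP YP PY YP PY PY YP — and concatenate.

YPPYPYYPPYYPYPPYPYYPYPPYYPPYPYYP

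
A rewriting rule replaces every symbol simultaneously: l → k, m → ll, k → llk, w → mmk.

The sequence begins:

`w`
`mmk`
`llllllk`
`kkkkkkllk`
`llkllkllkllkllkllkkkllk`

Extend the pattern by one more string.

φ(llkllkllkllkllkllkkkllk) expands symbol-by-symbol to k k llk k k llk k k llk k k llk k k llk k k llk llk llk k k llk; joining the 23 pieces gives the next term.

kkllkkkllkkkllkkkllkkkllkkkllkllkllkkkllk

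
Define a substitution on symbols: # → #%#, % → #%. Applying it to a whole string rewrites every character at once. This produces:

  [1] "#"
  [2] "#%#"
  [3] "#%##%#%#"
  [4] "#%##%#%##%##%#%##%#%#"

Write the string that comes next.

#%##%#%##%##%#%##%#%##%##%#%##%##%#%##%#%##%##%#%##%#%#

Applying the rule to each of the 21 symbols of #%##%#%##%##%#%##%#%# gives the pieces #%# #% #%# #%# #% #%# #% #%# #%# #% #%# #%# #% #%# #% #%# #%# #% #%# #% #%#, which concatenate to the answer.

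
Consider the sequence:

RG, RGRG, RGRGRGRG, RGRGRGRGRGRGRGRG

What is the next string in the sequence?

RGRGRGRGRGRGRGRGRGRGRGRGRGRGRGRG

Every step duplicates the string.
So the next term is two copies of RGRGRGRGRGRGRGRG.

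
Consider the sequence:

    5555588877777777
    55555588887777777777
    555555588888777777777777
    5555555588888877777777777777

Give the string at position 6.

Reading off run lengths: 5 runs 5, 6, 7, 8; 8 runs 3, 4, 5, 6; 7 runs 8, 10, 12, 14 — each is linear in n, where the shown terms are n = 3, 4, 5, 6.
At n = 8 the blocks have lengths 10, 8, 18.

555555555588888888777777777777777777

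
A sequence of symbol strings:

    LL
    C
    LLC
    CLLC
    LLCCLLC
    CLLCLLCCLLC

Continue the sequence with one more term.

This is a Fibonacci-style word recurrence s(k) = s(k−2)·s(k−1): e.g. LL·C = LLC.
Continuing: LLCCLLC · CLLCLLCCLLC gives term 7.

LLCCLLCCLLCLLCCLLC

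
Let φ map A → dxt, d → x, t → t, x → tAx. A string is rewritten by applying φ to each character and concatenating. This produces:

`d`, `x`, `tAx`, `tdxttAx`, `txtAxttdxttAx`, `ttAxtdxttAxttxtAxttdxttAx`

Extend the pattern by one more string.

ttdxttAxtxtAxttdxttAxtttAxtdxttAxttxtAxttdxttAx

Applying the rule to each of the 25 symbols of ttAxtdxttAxttxtAxttdxttAx gives the pieces t t dxt tAx t x tAx t t dxt tAx t t tAx t dxt tAx t t x tAx t t dxt tAx, which concatenate to the answer.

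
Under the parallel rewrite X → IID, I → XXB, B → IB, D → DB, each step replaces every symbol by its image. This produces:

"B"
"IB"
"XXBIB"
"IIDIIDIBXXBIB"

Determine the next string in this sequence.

Replace each of the 13 characters of IIDIIDIBXXBIB in place — XXB XXB DB XXB XXB DB XXB IB IID IID IB XXB IB — and concatenate.

XXBXXBDBXXBXXBDBXXBIBIIDIIDIBXXBIB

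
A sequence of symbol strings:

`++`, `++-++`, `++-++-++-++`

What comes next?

++-++-++-++-++-++-++-++

s(k+1) = s(k)·-·s(k) — each term doubles the last with '-' between the halves.
So the next term is two copies of ++-++-++-++ with '-' between the halves.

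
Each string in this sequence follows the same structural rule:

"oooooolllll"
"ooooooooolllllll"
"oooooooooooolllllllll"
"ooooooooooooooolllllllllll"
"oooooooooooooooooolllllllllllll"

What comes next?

ooooooooooooooooooooolllllllllllllll

Term n consists of 3n o's, followed by 2n+1 l's, where the shown terms are n = 2, 3, 4, 5, 6.
At n = 7 the blocks have lengths 21, 15.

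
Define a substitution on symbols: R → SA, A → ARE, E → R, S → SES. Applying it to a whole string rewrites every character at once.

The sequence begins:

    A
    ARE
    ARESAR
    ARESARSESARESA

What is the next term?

Rewriting the 14 symbols of ARESARSESARESA one by one yields ARE SA R SES ARE SA SES R SES ARE SA R SES ARE; concatenated:

ARESARSESARESASESRSESARESARSESARE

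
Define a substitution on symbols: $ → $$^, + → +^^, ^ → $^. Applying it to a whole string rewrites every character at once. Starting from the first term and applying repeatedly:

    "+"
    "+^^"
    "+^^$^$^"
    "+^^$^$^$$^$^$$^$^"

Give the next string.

+^^$^$^$$^$^$$^$^$$^$$^$^$$^$^$$^$$^$^$$^$^

Applying the rule to each of the 17 symbols of +^^$^$^$$^$^$$^$^ gives the pieces +^^ $^ $^ $$^ $^ $$^ $^ $$^ $$^ $^ $$^ $^ $$^ $$^ $^ $$^ $^, which concatenate to the answer.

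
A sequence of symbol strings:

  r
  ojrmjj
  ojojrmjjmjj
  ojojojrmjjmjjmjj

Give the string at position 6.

ojojojojojrmjjmjjmjjmjjmjj

s(k+1) = oj·s(k)·mjj, so each term gains oj as a prefix and mjj as a suffix.
From ojojojrmjjmjjmjj, 2 further steps: ojojojrmjjmjjmjj → ojojojojrmjjmjjmjjmjj → (answer).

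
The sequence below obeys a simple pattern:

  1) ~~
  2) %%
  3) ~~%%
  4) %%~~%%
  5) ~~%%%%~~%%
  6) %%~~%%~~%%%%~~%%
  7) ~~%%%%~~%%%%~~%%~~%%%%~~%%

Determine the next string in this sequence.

%%~~%%~~%%%%~~%%~~%%%%~~%%%%~~%%~~%%%%~~%%

From term 3 onward, concatenate the second-to-last term with the last: ~~·%% = ~~%%, %%·~~%% = %%~~%%, …
Continuing: %%~~%%~~%%%%~~%% · ~~%%%%~~%%%%~~%%~~%%%%~~%% gives term 8.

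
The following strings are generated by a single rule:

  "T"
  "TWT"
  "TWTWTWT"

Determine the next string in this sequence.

s(k+1) = s(k)·W·s(k) — each term doubles the last with 'W' between the halves.
So the next term is two copies of TWTWTWT with 'W' between the halves.

TWTWTWTWTWTWTWT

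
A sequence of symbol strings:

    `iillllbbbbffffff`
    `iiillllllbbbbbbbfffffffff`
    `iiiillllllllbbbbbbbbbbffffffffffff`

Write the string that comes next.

iiiiillllllllllbbbbbbbbbbbbbfffffffffffffff

Reading off run lengths: i runs 2, 3, 4; l runs 4, 6, 8; b runs 4, 7, 10; f runs 6, 9, 12 — each is linear in n, where the shown terms are n = 2, 3, 4.
For the next term, n = 5, so the run lengths are 5, 10, 13, 15.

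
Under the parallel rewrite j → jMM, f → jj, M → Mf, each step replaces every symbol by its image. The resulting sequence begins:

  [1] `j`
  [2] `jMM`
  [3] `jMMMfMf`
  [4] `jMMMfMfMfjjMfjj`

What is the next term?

Rewriting the 15 symbols of jMMMfMfMfjjMfjj one by one yields jMM Mf Mf Mf jj Mf jj Mf jj jMM jMM Mf jj jMM jMM; concatenated:

jMMMfMfMfjjMfjjMfjjjMMjMMMfjjjMMjMM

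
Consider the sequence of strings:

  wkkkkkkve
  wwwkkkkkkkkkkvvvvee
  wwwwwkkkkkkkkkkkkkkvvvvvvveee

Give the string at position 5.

Term n consists of 2n-1 w's, followed by 4n+2 k's, followed by 3n-2 v's, followed by n e's (n = 1, 2, …).
At n = 5 the blocks have lengths 9, 22, 13, 5.

wwwwwwwwwkkkkkkkkkkkkkkkkkkkkkkvvvvvvvvvvvvveeeee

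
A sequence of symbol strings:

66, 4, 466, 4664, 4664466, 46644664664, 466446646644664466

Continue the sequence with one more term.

46644664664466446646644664664

Each term (from the third on) is the previous term followed by the one before it: term 3 = 4·66 = 466.
The next term joins 466446646644664466 and 46644664664.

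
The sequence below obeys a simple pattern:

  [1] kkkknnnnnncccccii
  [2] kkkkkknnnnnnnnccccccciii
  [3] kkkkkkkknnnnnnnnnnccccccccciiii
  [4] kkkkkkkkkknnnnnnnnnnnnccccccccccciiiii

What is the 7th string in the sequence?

Reading off run lengths: k runs 4, 6, 8, 10; n runs 6, 8, 10, 12; c runs 5, 7, 9, 11; i runs 2, 3, 4, 5 — each is linear in n, where the shown terms are n = 3, 4, 5, 6.
For term 7, n = 9, so the run lengths are 16, 18, 17, 8.

kkkkkkkkkkkkkkkknnnnnnnnnnnnnnnnnnccccccccccccccccciiiiiiii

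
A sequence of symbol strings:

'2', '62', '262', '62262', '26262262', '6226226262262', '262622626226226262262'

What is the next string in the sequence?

6226226262262262622626226226262262

Each term (from the third on) is the two preceding terms concatenated in order: term 3 = 2·62 = 262.
So term 8 is 6226226262262·262622626226226262262.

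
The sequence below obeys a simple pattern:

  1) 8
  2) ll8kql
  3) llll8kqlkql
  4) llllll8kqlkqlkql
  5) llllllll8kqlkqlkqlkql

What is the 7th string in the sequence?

llllllllllll8kqlkqlkqlkqlkqlkql

Each term wraps the previous one in ll on the left and kql on the right.
From llllllll8kqlkqlkqlkql, 2 further steps: llllllll8kqlkqlkqlkql → llllllllll8kqlkqlkqlkqlkql → (answer).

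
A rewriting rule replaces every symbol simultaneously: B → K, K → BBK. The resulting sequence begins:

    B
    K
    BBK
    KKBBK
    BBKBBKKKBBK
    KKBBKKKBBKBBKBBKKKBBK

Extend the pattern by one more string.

BBKBBKKKBBKBBKBBKKKBBKKKBBKKKBBKBBKBBKKKBBK

φ(KKBBKKKBBKBBKBBKKKBBK) expands symbol-by-symbol to BBK BBK K K BBK BBK BBK K K BBK K K BBK K K BBK BBK BBK K K BBK; joining the 21 pieces gives the next term.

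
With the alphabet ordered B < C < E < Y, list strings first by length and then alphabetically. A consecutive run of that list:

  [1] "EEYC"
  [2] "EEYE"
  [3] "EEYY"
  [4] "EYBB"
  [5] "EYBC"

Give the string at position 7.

EYBY

Advancing 2 positions from EYBC through EYBC → EYBE reaches term 7.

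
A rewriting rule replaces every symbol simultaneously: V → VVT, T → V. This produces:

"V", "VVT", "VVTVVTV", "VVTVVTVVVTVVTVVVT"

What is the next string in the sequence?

Rewriting the 17 symbols of VVTVVTVVVTVVTVVVT one by one yields VVT VVT V VVT VVT V VVT VVT VVT V VVT VVT V VVT VVT VVT V; concatenated:

VVTVVTVVVTVVTVVVTVVTVVTVVVTVVTVVVTVVTVVTV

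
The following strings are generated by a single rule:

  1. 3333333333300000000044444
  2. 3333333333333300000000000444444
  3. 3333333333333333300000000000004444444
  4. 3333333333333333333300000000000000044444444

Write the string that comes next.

3333333333333333333333300000000000000000444444444

Term n consists of 3n+2 3's, followed by 2n+3 0's, followed by n+2 4's, where the shown terms are n = 3, 4, 5, 6.
For the next term, n = 7, so the run lengths are 23, 17, 9.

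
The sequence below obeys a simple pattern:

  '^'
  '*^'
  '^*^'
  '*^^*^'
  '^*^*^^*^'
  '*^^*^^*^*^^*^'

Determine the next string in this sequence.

From term 3 onward, concatenate the second-to-last term with the last: ^·*^ = ^*^, *^·^*^ = *^^*^, …
Continuing: ^*^*^^*^ · *^^*^^*^*^^*^ gives term 7.

^*^*^^*^*^^*^^*^*^^*^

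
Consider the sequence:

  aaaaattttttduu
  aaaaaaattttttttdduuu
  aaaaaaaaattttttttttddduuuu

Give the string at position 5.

aaaaaaaaaaaaattttttttttttttddddduuuuuu

Term n consists of 2n+1 a's, followed by 2n+2 t's, followed by n-1 d's, followed by n u's, where the shown terms are n = 2, 3, 4.
Setting n = 6 gives 13, 14, 5, 6 characters in each block.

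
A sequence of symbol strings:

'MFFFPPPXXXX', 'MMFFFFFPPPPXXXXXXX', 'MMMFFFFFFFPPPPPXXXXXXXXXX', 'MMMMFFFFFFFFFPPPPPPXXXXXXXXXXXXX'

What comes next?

MMMMMFFFFFFFFFFFPPPPPPPXXXXXXXXXXXXXXXX

Each string has the form M^{n} F^{2n+1} P^{n+2} X^{3n+1} (n = 1, 2, …).
At n = 5 the blocks have lengths 5, 11, 7, 16.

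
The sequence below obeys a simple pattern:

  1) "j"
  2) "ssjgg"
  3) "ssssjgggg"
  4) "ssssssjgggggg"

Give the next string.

ssssssssjgggggggg

s(k+1) = ss·s(k)·gg, so each term gains ss as a prefix and gg as a suffix.
One more step from ssssssjgggggg gives the answer.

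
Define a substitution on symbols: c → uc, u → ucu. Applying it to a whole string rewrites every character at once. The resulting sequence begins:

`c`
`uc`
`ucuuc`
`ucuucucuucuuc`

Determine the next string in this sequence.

φ(ucuucucuucuuc) expands symbol-by-symbol to ucu uc ucu ucu uc ucu uc ucu ucu uc ucu ucu uc; joining the 13 pieces gives the next term.

ucuucucuucuucucuucucuucuucucuucuuc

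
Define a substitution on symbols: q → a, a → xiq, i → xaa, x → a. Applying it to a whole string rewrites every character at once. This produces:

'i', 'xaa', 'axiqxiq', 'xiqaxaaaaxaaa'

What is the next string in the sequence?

Rewriting the 13 symbols of xiqaxaaaaxaaa one by one yields a xaa a xiq a xiq xiq xiq xiq a xiq xiq xiq; concatenated:

axaaaxiqaxiqxiqxiqxiqaxiqxiqxiq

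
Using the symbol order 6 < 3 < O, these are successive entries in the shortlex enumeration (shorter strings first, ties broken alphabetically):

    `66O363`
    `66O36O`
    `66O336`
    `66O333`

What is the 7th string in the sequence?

Advancing 3 positions from 66O333 through 66O333 → 66O33O → 66O3O6 reaches term 7.

66O3O3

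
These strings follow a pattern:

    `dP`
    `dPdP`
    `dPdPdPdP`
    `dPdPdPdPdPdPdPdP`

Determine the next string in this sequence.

dPdPdPdPdPdPdPdPdPdPdPdPdPdPdPdP

Each string is two copies of the previous one concatenated.
One more doubling of dPdPdPdPdPdPdPdP gives the answer.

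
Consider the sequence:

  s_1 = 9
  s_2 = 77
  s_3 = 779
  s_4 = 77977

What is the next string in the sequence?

77977779

From term 3 onward, concatenate the last term with the second-to-last: 77·9 = 779, 779·77 = 77977, …
The next term joins 77977 and 779.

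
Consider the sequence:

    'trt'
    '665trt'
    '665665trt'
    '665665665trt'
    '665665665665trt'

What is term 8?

665665665665665665665trt

Each term is the previous one with 665 prepended.
From 665665665665trt, 3 further steps: 665665665665trt → 665665665665665trt → 665665665665665665trt → (answer).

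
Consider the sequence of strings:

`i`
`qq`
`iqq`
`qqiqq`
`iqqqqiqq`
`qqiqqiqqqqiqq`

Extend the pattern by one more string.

From term 3 onward, concatenate the second-to-last term with the last: i·qq = iqq, qq·iqq = qqiqq, …
So term 7 is iqqqqiqq·qqiqqiqqqqiqq.

iqqqqiqqqqiqqiqqqqiqq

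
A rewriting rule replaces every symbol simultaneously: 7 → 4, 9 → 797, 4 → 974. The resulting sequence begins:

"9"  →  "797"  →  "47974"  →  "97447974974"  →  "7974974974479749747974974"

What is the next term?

4797497479749747974974974479749747974974479749747974974

Applying the rule to each of the 25 symbols of 7974974974479749747974974 gives the pieces 4 797 4 974 797 4 974 797 4 974 974 4 797 4 974 797 4 974 4 797 4 974 797 4 974, which concatenate to the answer.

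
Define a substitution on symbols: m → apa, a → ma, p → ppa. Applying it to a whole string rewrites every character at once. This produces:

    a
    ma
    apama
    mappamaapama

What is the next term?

Rewriting each symbol of mappamaapama: m→apa, a→ma, p→ppa, p→ppa, a→ma, m→apa, a→ma, a→ma, p→ppa, a→ma, m→apa, a→ma, which concatenates to apa ma ppa ppa ma apa ma ma ppa ma apa ma.

apamappappamaapamamappamaapama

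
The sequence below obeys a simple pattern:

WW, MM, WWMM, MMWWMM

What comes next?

This is a Fibonacci-style word recurrence s(k) = s(k−2)·s(k−1): e.g. WW·MM = WWMM.
The next term joins WWMM and MMWWMM.

WWMMMMWWMM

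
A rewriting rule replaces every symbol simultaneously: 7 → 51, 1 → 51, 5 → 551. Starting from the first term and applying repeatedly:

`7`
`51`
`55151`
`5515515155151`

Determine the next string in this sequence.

5515515155155151551515515515155151

Replace each of the 13 characters of 5515515155151 in place — 551 551 51 551 551 51 551 51 551 551 51 551 51 — and concatenate.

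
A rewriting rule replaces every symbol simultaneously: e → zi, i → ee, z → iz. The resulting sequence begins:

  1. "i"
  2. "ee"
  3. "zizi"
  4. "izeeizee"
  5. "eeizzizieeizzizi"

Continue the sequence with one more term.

Replace each of the 16 characters of eeizzizieeizzizi in place — zi zi ee iz iz ee iz ee zi zi ee iz iz ee iz ee — and concatenate.

zizieeizizeeizeezizieeizizeeizee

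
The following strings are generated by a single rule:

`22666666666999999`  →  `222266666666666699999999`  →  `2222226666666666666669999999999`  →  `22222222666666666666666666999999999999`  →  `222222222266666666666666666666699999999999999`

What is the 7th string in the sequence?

22222222222222666666666666666666666666666999999999999999999

Each string has the form 2^{2n-2} 6^{3n+3} 9^{2n+2}, where the shown terms are n = 2, 3, 4, 5, 6.
For term 7, n = 8, so the run lengths are 14, 27, 18.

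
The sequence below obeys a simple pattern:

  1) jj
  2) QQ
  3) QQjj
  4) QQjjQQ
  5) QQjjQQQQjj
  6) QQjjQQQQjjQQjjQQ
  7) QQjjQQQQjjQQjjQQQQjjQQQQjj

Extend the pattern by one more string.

QQjjQQQQjjQQjjQQQQjjQQQQjjQQjjQQQQjjQQjjQQ

This is a Fibonacci-style word recurrence s(k) = s(k−1)·s(k−2): e.g. QQ·jj = QQjj.
Continuing: QQjjQQQQjjQQjjQQQQjjQQQQjj · QQjjQQQQjjQQjjQQ gives term 8.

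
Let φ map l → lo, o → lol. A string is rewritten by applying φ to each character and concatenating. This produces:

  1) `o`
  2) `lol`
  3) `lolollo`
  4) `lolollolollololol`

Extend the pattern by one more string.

Rewriting the 17 symbols of lolollolollololol one by one yields lo lol lo lol lo lo lol lo lol lo lo lol lo lol lo lol lo; concatenated:

lolollolollololollolollololollolollolollo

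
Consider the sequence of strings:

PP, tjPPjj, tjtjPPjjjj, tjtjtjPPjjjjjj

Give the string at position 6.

s(k+1) = tj·s(k)·jj, so each term gains tj as a prefix and jj as a suffix.
From tjtjtjPPjjjjjj, 2 further steps: tjtjtjPPjjjjjj → tjtjtjtjPPjjjjjjjj → (answer).

tjtjtjtjtjPPjjjjjjjjjj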